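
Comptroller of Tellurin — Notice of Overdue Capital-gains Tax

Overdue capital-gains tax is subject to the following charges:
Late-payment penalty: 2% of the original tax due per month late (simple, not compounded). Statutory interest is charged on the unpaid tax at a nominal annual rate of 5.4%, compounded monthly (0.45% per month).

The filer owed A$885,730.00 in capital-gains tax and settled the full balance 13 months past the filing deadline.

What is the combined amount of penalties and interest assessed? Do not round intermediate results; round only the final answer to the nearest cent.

Late-payment penalty = 2% × A$885,730.00 × 13 mo = A$230,289.80
Interest: A$885,730.00 × ((1 + 0.0045)^13 − 1) = A$885,730.00 × 0.0601059… = A$53,237.5610…
Penalties + interest = A$230,289.8000 + A$53,237.5610… = A$283,527.36

A$283,527.36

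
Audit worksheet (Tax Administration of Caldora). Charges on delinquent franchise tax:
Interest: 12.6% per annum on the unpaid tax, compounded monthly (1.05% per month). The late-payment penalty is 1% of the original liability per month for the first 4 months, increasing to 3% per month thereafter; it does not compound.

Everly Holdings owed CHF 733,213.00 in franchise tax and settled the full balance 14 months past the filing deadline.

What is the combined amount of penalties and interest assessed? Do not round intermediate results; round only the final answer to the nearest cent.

CHF 364,748.94

Penalty, months 1–4: 4 × 1% × CHF 733,213.00 = CHF 29,328.52
Penalty, months 5–14: 10 × 3% × CHF 733,213.00 = CHF 219,963.90
Interest: CHF 733,213.00 × ((1 + 0.0105)^14 − 1) = CHF 733,213.00 × 0.1574666… = CHF 115,456.5232…
Penalties + interest = CHF 249,292.4200 + CHF 115,456.5232… = CHF 364,748.94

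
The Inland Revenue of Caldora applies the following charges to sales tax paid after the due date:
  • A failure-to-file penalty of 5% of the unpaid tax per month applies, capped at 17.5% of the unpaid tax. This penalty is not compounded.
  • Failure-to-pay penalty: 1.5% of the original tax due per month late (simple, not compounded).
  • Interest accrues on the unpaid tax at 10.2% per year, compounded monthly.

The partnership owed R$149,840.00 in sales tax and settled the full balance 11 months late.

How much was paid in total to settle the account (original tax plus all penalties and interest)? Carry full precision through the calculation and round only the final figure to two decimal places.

Failure-to-file: 11 × 5% × R$149,840.00 = R$82,412.00, capped at 17.5% × R$149,840.00 = R$26,222.00
Failure-to-pay penalty = 1.5% × R$149,840.00 × 11 mo = R$24,723.60
Interest (10.2%/yr ÷ 12 = 0.85%/month): R$149,840.00 × ((1 + 0.0085)^11 − 1) = R$14,620.9113…
Total = R$149,840.00 + R$50,945.6000 + R$14,620.9113… = R$215,406.51

R$215,406.51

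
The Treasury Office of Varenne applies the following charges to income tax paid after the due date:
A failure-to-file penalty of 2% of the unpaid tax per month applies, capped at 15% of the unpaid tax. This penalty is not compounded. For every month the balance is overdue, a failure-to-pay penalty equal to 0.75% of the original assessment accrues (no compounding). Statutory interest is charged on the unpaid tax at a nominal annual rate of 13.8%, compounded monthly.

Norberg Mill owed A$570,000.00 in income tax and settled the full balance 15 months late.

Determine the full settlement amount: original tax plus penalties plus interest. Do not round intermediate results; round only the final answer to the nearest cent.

A$826,273.56

Failure-to-file: 15 × 2% × A$570,000.00 = A$171,000.00, capped at 15% × A$570,000.00 = A$85,500.00
Failure-to-pay penalty = 0.75% × A$570,000.00 × 15 mo = A$64,125.00
Interest (13.8%/yr ÷ 12 = 1.15%/month): A$570,000.00 × ((1 + 0.0115)^15 − 1) = A$106,648.5606…
Total = A$570,000.00 + A$149,625.0000 + A$106,648.5606… = A$826,273.56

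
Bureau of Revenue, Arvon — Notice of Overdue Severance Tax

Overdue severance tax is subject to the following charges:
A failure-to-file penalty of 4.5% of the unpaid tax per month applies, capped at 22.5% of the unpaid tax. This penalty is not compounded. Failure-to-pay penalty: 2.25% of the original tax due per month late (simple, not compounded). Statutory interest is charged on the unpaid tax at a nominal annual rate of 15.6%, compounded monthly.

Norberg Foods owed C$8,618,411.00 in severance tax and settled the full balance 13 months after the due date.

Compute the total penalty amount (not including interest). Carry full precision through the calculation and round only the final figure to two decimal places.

C$4,460,027.69

Failure-to-file: 13 × 4.5% × C$8,618,411.00 = C$5,041,770.44…, capped at 22.5% × C$8,618,411.00 = C$1,939,142.48…
Failure-to-pay penalty: 13 × 2.25% × C$8,618,411.00 = C$2,520,885.22…
Total penalty = C$1,939,142.48… + C$2,520,885.22… = C$4,460,027.69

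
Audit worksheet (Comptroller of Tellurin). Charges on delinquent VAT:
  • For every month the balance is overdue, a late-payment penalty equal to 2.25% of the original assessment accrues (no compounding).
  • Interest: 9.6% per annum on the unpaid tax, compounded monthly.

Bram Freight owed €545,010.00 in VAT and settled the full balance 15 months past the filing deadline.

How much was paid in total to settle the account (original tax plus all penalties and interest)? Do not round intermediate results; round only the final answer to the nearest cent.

Late-payment penalty: 15 × 2.25% × €545,010.00 = €183,940.88…
Interest (9.6%/yr ÷ 12 = 0.8%/month): €545,010.00 × ((1 + 0.008)^15 − 1) = €69,193.7343…
Total = €545,010.00 + €183,940.8750 + €69,193.7343… = €798,144.61

€798,144.61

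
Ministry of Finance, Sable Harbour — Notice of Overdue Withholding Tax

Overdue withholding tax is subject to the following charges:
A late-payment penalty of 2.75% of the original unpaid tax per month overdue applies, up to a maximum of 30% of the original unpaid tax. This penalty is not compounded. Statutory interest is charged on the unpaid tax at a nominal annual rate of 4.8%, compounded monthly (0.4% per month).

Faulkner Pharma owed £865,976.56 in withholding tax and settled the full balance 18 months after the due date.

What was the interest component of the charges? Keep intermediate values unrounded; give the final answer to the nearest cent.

£64,516.13

Interest: £865,976.56 × ((1 + 0.004)^18 − 1) = £865,976.56 × 0.0745010… = £64,516.1337…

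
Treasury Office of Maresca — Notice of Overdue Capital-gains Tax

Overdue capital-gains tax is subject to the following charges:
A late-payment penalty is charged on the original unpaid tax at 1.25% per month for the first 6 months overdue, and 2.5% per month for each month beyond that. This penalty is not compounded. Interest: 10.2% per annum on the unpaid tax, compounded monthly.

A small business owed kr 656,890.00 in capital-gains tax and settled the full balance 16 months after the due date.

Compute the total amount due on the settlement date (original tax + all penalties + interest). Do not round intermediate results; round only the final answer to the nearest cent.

kr 965,643.81

Penalty, months 1–6: 6 × 1.25% × kr 656,890.00 = kr 49,266.75
Penalty, months 7–16: 10 × 2.5% × kr 656,890.00 = kr 164,222.50
Interest (10.2%/yr ÷ 12 = 0.85%/month): kr 656,890.00 × ((1 + 0.0085)^16 − 1) = kr 95,264.5575…
Total = kr 656,890.00 + kr 213,489.2500 + kr 95,264.5575… = kr 965,643.81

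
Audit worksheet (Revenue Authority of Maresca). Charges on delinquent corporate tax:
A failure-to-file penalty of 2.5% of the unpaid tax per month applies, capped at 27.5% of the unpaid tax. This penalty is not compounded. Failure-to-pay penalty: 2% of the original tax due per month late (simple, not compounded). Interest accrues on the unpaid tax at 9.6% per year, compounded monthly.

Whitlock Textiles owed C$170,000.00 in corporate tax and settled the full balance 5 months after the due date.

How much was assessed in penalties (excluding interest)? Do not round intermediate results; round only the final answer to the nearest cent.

Failure-to-file: 5 × 2.5% × C$170,000.00 = C$21,250.00 (under the 27.5% cap)
Failure-to-pay penalty: 5 × 2% × C$170,000.00 = C$17,000.00
Total penalty = C$21,250.00 + C$17,000.00 = C$38,250.00

C$38,250.00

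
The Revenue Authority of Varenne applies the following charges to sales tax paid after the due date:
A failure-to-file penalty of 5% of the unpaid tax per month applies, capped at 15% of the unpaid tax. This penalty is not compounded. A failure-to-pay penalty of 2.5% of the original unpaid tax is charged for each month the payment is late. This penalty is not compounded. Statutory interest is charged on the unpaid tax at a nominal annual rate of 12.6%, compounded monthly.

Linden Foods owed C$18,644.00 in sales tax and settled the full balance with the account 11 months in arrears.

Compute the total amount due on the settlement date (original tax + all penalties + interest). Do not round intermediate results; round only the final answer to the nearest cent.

Failure-to-file: 11 × 5% × C$18,644.00 = C$10,254.20, capped at 15% × C$18,644.00 = C$2,796.60
Failure-to-pay penalty = 2.5% × C$18,644.00 × 11 mo = C$5,127.10
Interest (12.6%/yr ÷ 12 = 1.05%/month): C$18,644.00 × ((1 + 0.0105)^11 − 1) = C$2,270.0716…
Total = C$18,644.00 + C$7,923.7000 + C$2,270.0716… = C$28,837.77

C$28,837.77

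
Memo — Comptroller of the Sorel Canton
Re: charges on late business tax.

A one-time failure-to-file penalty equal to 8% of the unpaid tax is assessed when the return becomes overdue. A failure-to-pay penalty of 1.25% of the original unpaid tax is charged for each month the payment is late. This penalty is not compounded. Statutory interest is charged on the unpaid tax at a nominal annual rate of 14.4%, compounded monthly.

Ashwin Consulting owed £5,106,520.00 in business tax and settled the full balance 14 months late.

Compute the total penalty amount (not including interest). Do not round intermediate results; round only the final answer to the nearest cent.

£1,302,162.60

Failure-to-file penalty: 8% × £5,106,520.00 = £408,521.60
Failure-to-pay penalty: 14 × 1.25% × £5,106,520.00 = £893,641.00
Total penalty = £408,521.60 + £893,641.00 = £1,302,162.60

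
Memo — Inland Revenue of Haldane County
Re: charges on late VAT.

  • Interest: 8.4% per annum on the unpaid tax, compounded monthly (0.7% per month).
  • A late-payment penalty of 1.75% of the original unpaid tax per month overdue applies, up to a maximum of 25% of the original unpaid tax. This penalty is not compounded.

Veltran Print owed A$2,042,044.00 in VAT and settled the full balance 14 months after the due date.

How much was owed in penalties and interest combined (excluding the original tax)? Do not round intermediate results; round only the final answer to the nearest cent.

Penalty: 14 × 1.75% × A$2,042,044.00 = A$500,300.78 (below the 25% cap of A$510,511.00)
Interest: A$2,042,044.00 × ((1 + 0.007)^14 − 1) = A$2,042,044.00 × 0.1025863… = A$209,485.7168…
Penalties + interest = A$500,300.7800 + A$209,485.7168… = A$709,786.50

A$709,786.50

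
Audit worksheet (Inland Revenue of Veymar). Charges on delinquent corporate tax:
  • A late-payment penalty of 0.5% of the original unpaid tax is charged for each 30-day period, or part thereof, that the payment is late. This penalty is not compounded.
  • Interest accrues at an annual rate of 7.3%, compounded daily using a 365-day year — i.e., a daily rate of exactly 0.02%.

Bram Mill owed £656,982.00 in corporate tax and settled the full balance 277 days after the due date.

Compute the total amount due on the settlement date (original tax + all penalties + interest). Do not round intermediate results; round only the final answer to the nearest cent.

£727,251.13

Penalty periods: ⌈277/30⌉ = 10; penalty = 10 × 0.5% × £656,982.00 = £32,849.10
Interest: £656,982.00 × ((1 + 0.0002)^277 − 1) = £656,982.00 × 0.05695746… = £37,420.0264…
Total = £656,982.00 + £32,849.1000 + £37,420.0264… = £727,251.13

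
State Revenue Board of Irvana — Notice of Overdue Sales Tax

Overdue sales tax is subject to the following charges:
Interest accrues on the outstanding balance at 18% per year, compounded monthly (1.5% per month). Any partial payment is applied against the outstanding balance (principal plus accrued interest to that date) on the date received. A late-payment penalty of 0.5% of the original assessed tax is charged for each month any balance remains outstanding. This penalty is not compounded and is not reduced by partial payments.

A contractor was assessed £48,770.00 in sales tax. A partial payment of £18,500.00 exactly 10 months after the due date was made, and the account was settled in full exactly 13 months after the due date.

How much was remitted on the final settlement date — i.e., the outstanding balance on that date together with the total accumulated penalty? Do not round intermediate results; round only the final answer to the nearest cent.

Balance at month 10: £48,770.0000 × (1 + 0.015)^10 = £56,599.5760…
After £18,500.00 payment: £56,599.5760… − £18,500.00 = £38,099.5760…
Balance at month 13: £38,099.5760… × (1 + 0.015)^3 = £39,839.9028…
Penalty: 13 × 0.5% × £48,770.00 = £3,170.05
Final settlement = outstanding balance + penalty = £39,839.9028… + £3,170.05 = £43,009.95

£43,009.95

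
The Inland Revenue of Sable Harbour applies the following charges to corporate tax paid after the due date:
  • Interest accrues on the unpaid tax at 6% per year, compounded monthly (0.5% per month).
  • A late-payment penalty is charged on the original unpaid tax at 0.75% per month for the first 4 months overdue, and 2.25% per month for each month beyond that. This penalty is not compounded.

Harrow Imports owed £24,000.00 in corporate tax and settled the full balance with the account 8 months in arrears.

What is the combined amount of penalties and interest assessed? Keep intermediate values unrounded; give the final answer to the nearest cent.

£3,856.97

Penalty, months 1–4: 4 × 0.75% × £24,000.00 = £720.00
Penalty, months 5–8: 4 × 2.25% × £24,000.00 = £2,160.00
Interest: £24,000.00 × ((1 + 0.005)^8 − 1) = £24,000.00 × 0.0407070… = £976.9691…
Penalties + interest = £2,880.0000 + £976.9691… = £3,856.97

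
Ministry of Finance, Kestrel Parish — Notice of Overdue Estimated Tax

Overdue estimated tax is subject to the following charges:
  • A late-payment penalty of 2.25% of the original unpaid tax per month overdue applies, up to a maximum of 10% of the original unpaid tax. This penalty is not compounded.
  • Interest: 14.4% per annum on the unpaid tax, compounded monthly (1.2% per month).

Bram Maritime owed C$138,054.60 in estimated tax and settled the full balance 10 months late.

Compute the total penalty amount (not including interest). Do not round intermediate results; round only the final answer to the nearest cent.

C$13,805.46

Penalty (uncapped): 10 × 2.25% × C$138,054.60 = C$31,062.29…; cap = 10% × C$138,054.60 = C$13,805.46 → penalty = C$13,805.46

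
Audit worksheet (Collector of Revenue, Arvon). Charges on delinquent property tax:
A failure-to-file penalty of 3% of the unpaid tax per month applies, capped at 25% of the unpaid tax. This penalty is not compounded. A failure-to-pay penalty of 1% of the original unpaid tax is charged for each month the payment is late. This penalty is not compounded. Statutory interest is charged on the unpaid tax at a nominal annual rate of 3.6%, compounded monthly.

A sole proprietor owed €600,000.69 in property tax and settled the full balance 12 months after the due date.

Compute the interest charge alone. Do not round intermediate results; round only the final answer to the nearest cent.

Interest (3.6%/yr ÷ 12 = 0.3%/month): €600,000.69 × ((1 + 0.003)^12 − 1) = €21,960.0134…

€21,960.01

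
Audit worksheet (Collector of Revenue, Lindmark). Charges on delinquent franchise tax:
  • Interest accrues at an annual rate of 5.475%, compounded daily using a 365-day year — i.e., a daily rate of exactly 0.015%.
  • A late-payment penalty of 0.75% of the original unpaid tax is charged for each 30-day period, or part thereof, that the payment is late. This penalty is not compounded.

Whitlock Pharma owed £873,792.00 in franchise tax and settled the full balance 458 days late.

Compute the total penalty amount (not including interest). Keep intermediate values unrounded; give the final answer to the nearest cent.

£104,855.04

Penalty periods: ⌈458/30⌉ = 16; penalty = 16 × 0.75% × £873,792.00 = £104,855.04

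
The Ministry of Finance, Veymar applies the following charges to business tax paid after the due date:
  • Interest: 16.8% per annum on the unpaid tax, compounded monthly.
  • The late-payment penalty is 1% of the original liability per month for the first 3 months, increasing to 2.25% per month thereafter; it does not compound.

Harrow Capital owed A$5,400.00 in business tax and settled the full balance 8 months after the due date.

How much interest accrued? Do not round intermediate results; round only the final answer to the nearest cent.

A$635.28

Interest (16.8%/yr ÷ 12 = 1.4%/month): A$5,400.00 × ((1 + 0.014)^8 − 1) = A$635.2797…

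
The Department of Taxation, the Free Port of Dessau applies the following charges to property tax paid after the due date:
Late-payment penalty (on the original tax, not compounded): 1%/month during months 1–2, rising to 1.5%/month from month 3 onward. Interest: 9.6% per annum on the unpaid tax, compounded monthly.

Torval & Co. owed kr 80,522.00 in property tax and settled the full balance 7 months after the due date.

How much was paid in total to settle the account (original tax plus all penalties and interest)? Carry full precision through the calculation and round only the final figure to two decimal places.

kr 92,790.50

Penalty, months 1–2: 2 × 1% × kr 80,522.00 = kr 1,610.44
Penalty, months 3–7: 5 × 1.5% × kr 80,522.00 = kr 6,039.15
Interest (9.6%/yr ÷ 12 = 0.8%/month): kr 80,522.00 × ((1 + 0.008)^7 − 1) = kr 4,618.9081…
Total = kr 80,522.00 + kr 7,649.5900 + kr 4,618.9081… = kr 92,790.50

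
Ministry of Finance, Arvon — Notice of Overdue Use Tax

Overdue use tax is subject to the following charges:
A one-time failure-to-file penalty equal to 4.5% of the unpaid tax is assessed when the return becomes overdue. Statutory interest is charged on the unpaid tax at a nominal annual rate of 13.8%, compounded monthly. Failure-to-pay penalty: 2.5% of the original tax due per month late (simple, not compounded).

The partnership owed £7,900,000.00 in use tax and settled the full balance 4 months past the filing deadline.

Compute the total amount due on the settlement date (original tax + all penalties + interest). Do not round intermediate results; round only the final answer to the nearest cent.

£9,415,216.85

Failure-to-file penalty: 4.5% × £7,900,000.00 = £355,500.00
Failure-to-pay penalty = 2.5% × £7,900,000.00 × 4 mo = £790,000.00
Interest (13.8%/yr ÷ 12 = 1.15%/month): £7,900,000.00 × ((1 + 0.0115)^4 − 1) = £369,716.8478…
Total = £7,900,000.00 + £1,145,500.0000 + £369,716.8478… = £9,415,216.85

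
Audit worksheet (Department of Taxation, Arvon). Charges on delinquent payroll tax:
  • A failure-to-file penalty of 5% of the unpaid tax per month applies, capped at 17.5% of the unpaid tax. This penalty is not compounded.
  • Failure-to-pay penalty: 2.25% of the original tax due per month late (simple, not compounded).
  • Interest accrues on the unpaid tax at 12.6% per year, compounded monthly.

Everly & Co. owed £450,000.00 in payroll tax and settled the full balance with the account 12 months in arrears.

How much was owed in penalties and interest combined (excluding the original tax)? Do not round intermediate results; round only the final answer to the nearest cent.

£260,341.78

Failure-to-file: 12 × 5% × £450,000.00 = £270,000.00, capped at 17.5% × £450,000.00 = £78,750.00
Failure-to-pay penalty: 12 × 2.25% × £450,000.00 = £121,500.00
Interest (12.6%/yr ÷ 12 = 1.05%/month): £450,000.00 × ((1 + 0.0105)^12 − 1) = £60,091.7835…
Penalties + interest = £200,250.0000 + £60,091.7835… = £260,341.78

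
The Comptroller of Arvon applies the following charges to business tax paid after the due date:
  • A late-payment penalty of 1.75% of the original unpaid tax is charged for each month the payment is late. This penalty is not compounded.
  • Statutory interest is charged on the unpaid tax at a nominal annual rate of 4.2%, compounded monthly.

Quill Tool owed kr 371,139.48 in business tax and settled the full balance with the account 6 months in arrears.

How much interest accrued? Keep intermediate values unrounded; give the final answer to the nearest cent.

kr 7,862.45

Interest (4.2%/yr ÷ 12 = 0.35%/month): kr 371,139.48 × ((1 + 0.0035)^6 − 1) = kr 7,862.4450…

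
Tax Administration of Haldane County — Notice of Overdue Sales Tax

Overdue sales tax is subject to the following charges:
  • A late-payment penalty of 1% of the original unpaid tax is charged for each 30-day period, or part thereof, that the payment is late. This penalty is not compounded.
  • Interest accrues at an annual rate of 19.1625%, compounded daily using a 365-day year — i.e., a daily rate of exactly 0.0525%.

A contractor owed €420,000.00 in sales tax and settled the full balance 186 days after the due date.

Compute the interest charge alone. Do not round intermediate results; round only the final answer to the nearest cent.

Interest: €420,000.00 × ((1 + 0.000525)^186 − 1) = €420,000.00 × 0.10254856… = €43,070.3966…

€43,070.40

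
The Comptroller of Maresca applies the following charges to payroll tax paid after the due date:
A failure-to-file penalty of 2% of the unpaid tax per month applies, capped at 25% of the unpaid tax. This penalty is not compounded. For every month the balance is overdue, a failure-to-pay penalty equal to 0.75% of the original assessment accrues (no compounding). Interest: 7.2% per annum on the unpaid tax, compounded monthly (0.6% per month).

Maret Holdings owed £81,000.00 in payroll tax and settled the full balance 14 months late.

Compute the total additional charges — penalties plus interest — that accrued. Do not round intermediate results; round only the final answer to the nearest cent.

£35,830.83

Failure-to-file: 14 × 2% × £81,000.00 = £22,680.00, capped at 25% × £81,000.00 = £20,250.00
Failure-to-pay penalty: 14 × 0.75% × £81,000.00 = £8,505.00
Interest: £81,000.00 × ((1 + 0.006)^14 − 1) = £81,000.00 × 0.0873559… = £7,075.8309…
Penalties + interest = £28,755.0000 + £7,075.8309… = £35,830.83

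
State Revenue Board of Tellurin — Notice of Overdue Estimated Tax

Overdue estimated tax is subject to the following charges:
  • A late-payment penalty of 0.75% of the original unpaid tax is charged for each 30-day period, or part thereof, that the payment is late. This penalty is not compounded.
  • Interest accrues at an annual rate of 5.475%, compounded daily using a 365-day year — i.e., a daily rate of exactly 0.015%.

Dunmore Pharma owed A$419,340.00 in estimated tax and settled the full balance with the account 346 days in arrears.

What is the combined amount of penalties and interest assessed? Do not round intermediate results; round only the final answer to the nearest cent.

Penalty periods: ⌈346/30⌉ = 12; penalty = 12 × 0.75% × A$419,340.00 = A$37,740.60
Interest: A$419,340.00 × ((1 + 0.00015)^346 − 1) = A$419,340.00 × 0.05326631… = A$22,336.6948…
Penalties + interest = A$37,740.6000 + A$22,336.6948… = A$60,077.29

A$60,077.29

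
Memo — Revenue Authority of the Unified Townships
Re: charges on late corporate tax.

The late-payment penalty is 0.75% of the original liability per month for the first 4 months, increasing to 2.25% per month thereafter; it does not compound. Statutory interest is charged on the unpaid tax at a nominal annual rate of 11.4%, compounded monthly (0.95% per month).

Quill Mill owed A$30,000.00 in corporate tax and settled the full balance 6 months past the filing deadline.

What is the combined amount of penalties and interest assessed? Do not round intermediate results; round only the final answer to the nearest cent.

Penalty, months 1–4: 4 × 0.75% × A$30,000.00 = A$900.00
Penalty, months 5–6: 2 × 2.25% × A$30,000.00 = A$1,350.00
Interest: A$30,000.00 × ((1 + 0.0095)^6 − 1) = A$30,000.00 × 0.0583710… = A$1,751.1306…
Penalties + interest = A$2,250.0000 + A$1,751.1306… = A$4,001.13

A$4,001.13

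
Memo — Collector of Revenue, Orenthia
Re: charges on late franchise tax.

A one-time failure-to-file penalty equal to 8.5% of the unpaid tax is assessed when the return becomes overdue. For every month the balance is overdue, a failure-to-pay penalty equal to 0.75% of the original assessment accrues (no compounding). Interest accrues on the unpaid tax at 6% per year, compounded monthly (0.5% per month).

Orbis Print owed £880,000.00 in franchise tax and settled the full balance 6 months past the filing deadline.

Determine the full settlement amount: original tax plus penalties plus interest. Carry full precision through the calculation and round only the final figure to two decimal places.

£1,021,132.21

Failure-to-file penalty: 8.5% × £880,000.00 = £74,800.00
Failure-to-pay penalty = 0.75% × £880,000.00 × 6 mo = £39,600.00
Interest: £880,000.00 × ((1 + 0.005)^6 − 1) = £880,000.00 × 0.0303775… = £26,732.2083…
Total = £880,000.00 + £114,400.0000 + £26,732.2083… = £1,021,132.21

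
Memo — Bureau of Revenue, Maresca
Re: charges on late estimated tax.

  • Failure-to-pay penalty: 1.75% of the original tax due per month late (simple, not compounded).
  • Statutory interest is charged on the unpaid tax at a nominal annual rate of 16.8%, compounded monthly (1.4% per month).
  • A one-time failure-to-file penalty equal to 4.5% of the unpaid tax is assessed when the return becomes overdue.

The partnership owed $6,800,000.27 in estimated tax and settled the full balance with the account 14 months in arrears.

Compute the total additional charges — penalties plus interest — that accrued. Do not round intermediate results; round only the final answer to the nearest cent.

$3,433,145.85

Failure-to-file penalty: 4.5% × $6,800,000.27 = $306,000.01…
Failure-to-pay penalty = 1.75% × $6,800,000.27 × 14 mo = $1,666,000.07…
Interest: $6,800,000.27 × ((1 + 0.014)^14 − 1) = $6,800,000.27 × 0.2148744… = $1,461,145.7748…
Penalties + interest = $1,972,000.0783 + $1,461,145.7748… = $3,433,145.85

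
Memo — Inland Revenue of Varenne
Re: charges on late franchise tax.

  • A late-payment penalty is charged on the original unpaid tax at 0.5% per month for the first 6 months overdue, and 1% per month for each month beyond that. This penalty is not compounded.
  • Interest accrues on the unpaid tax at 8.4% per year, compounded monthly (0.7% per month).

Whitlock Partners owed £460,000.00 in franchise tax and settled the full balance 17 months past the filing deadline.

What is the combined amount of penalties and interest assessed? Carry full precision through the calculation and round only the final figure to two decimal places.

Penalty, months 1–6: 6 × 0.5% × £460,000.00 = £13,800.00
Penalty, months 7–17: 11 × 1% × £460,000.00 = £50,600.00
Interest: £460,000.00 × ((1 + 0.007)^17 − 1) = £460,000.00 × 0.1259031… = £57,915.4075…
Penalties + interest = £64,400.0000 + £57,915.4075… = £122,315.41

£122,315.41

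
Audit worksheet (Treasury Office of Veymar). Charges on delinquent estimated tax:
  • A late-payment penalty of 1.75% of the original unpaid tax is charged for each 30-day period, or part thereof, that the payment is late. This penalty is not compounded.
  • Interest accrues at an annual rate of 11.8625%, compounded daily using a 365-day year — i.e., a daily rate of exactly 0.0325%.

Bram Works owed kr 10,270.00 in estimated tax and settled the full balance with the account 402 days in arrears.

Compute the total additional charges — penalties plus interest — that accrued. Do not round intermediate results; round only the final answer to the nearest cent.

kr 3,949.27

Penalty periods: ⌈402/30⌉ = 14; penalty = 14 × 1.75% × kr 10,270.00 = kr 2,516.15
Interest: kr 10,270.00 × ((1 + 0.000325)^402 − 1) = kr 10,270.00 × 0.13954467… = kr 1,433.1238…
Penalties + interest = kr 2,516.1500 + kr 1,433.1238… = kr 3,949.27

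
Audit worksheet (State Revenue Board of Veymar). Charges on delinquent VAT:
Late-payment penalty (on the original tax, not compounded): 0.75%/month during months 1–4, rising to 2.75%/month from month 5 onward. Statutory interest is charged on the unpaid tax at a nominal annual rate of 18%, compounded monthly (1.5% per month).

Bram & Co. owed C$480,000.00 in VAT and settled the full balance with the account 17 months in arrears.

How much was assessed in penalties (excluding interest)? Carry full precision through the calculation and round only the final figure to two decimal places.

Penalty, months 1–4: 4 × 0.75% × C$480,000.00 = C$14,400.00
Penalty, months 5–17: 13 × 2.75% × C$480,000.00 = C$171,600.00
Total penalty = C$14,400.00 + C$171,600.00 = C$186,000.00

C$186,000.00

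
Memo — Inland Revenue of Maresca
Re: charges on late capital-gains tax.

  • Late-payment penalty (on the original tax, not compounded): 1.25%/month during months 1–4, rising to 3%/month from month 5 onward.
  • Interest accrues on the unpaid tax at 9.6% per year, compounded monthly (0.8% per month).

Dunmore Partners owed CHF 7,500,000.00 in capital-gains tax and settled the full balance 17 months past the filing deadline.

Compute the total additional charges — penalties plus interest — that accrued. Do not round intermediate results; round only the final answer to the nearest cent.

Penalty, months 1–4: 4 × 1.25% × CHF 7,500,000.00 = CHF 375,000.00
Penalty, months 5–17: 13 × 3% × CHF 7,500,000.00 = CHF 2,925,000.00
Interest: CHF 7,500,000.00 × ((1 + 0.008)^17 − 1) = CHF 7,500,000.00 × 0.1450621… = CHF 1,087,965.8590…
Penalties + interest = CHF 3,300,000.0000 + CHF 1,087,965.8590… = CHF 4,387,965.86

CHF 4,387,965.86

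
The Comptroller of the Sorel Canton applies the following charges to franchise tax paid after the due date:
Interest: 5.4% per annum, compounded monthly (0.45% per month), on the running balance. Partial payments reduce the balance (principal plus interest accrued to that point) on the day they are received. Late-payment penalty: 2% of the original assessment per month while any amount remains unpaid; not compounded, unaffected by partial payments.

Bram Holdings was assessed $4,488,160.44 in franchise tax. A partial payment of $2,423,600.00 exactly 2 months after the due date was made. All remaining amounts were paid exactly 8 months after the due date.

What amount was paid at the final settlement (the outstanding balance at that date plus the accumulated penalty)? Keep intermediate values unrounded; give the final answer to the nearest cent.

$2,880,629.91

Balance at month 2: $4,488,160.4400 × (1 + 0.0045)^2 = $4,528,644.7692…
After $2,423,600.00 payment: $4,528,644.7692… − $2,423,600.00 = $2,105,044.7692…
Balance at month 8: $2,105,044.7692… × (1 + 0.0045)^6 = $2,162,524.2347…
Penalty: 8 × 2% × $4,488,160.44 = $718,105.67…
Final settlement = outstanding balance + penalty = $2,162,524.2347… + $718,105.67… = $2,880,629.91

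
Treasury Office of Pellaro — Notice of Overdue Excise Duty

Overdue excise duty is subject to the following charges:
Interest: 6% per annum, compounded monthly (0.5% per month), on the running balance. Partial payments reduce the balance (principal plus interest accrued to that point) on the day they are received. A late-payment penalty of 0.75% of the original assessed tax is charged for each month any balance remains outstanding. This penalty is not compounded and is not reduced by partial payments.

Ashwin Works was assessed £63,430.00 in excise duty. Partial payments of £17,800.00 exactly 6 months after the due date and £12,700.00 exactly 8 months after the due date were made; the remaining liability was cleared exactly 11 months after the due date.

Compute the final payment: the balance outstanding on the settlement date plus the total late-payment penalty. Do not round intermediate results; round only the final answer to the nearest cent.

£41,099.24

Balance at month 6: £63,430.0000 × (1 + 0.005)^6 = £65,356.8454…
After £17,800.00 payment: £65,356.8454… − £17,800.00 = £47,556.8454…
Balance at month 8: £47,556.8454… × (1 + 0.005)^2 = £48,033.6028…
After £12,700.00 payment: £48,033.6028… − £12,700.00 = £35,333.6028…
Balance at month 11: £35,333.6028… × (1 + 0.005)^3 = £35,866.2613…
Penalty: 11 × 0.75% × £63,430.00 = £5,232.98…
Final settlement = outstanding balance + penalty = £35,866.2613… + £5,232.98… = £41,099.24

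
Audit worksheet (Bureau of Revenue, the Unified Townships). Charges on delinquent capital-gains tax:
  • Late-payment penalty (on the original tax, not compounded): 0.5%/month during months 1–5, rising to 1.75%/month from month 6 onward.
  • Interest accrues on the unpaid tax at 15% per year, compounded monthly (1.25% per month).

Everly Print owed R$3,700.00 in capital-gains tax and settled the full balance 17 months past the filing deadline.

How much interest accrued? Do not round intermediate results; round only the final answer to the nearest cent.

R$870.01

Interest: R$3,700.00 × ((1 + 0.0125)^17 − 1) = R$3,700.00 × 0.2351382… = R$870.0112…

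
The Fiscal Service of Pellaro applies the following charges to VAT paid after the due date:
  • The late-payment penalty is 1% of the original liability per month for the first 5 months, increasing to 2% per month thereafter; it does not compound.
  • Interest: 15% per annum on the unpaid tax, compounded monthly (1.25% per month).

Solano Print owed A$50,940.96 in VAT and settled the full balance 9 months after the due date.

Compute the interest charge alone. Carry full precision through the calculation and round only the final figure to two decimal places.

Interest: A$50,940.96 × ((1 + 0.0125)^9 − 1) = A$50,940.96 × 0.1182922… = A$6,025.9171…

A$6,025.92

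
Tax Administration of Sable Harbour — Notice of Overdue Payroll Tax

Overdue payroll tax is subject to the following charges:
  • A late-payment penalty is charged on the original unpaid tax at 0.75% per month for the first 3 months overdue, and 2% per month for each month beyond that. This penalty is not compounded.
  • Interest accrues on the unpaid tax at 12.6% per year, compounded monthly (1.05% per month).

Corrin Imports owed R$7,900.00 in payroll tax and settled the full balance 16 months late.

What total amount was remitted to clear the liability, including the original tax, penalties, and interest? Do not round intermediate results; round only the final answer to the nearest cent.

R$11,568.77

Penalty, months 1–3: 3 × 0.75% × R$7,900.00 = R$177.75
Penalty, months 4–16: 13 × 2% × R$7,900.00 = R$2,054.00
Interest: R$7,900.00 × ((1 + 0.0105)^16 − 1) = R$7,900.00 × 0.1819010… = R$1,437.0176…
Total = R$7,900.00 + R$2,231.7500 + R$1,437.0176… = R$11,568.77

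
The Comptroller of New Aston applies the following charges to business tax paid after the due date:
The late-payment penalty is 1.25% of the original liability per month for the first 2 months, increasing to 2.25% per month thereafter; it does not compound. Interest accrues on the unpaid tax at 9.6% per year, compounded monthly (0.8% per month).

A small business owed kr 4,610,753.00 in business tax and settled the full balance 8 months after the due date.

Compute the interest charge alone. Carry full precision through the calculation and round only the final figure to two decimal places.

kr 303,484.19

Interest: kr 4,610,753.00 × ((1 + 0.008)^8 − 1) = kr 4,610,753.00 × 0.0658210… = kr 303,484.1914…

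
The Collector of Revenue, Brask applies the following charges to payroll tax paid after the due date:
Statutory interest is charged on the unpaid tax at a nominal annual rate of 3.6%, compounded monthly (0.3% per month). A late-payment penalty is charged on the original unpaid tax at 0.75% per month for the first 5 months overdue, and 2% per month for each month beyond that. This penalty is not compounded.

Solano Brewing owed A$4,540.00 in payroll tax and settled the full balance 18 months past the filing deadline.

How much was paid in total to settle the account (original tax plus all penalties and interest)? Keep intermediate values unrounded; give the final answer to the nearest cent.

Penalty, months 1–5: 5 × 0.75% × A$4,540.00 = A$170.25
Penalty, months 6–18: 13 × 2% × A$4,540.00 = A$1,180.40
Interest: A$4,540.00 × ((1 + 0.003)^18 − 1) = A$4,540.00 × 0.0553993… = A$251.5127…
Total = A$4,540.00 + A$1,350.6500 + A$251.5127… = A$6,142.16

A$6,142.16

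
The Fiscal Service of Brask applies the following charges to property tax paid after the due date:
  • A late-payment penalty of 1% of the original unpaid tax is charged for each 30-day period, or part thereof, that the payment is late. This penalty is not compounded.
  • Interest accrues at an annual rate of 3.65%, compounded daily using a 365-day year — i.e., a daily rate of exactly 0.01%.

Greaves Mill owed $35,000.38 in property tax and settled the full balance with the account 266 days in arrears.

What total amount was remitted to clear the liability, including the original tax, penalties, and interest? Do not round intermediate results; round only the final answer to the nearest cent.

Penalty periods: ⌈266/30⌉ = 9; penalty = 9 × 1% × $35,000.38 = $3,150.03…
Interest: $35,000.38 × ((1 + 0.0001)^266 − 1) = $35,000.38 × 0.02695557… = $943.4553…
Total = $35,000.38 + $3,150.0342 + $943.4553… = $39,093.87

$39,093.87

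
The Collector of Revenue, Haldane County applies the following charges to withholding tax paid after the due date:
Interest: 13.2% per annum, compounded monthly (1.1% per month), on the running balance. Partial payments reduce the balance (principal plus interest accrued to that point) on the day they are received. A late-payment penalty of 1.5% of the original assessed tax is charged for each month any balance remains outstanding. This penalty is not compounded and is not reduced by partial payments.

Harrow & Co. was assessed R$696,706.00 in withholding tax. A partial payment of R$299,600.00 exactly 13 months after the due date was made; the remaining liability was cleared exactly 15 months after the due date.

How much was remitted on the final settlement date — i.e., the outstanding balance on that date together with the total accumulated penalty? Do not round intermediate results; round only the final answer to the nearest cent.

Balance at month 13: R$696,706.0000 × (1 + 0.011)^13 = R$803,183.1214…
After R$299,600.00 payment: R$803,183.1214… − R$299,600.00 = R$503,583.1214…
Balance at month 15: R$503,583.1214… × (1 + 0.011)^2 = R$514,722.8836…
Penalty: 15 × 1.5% × R$696,706.00 = R$156,758.85
Final settlement = outstanding balance + penalty = R$514,722.8836… + R$156,758.85 = R$671,481.73

R$671,481.73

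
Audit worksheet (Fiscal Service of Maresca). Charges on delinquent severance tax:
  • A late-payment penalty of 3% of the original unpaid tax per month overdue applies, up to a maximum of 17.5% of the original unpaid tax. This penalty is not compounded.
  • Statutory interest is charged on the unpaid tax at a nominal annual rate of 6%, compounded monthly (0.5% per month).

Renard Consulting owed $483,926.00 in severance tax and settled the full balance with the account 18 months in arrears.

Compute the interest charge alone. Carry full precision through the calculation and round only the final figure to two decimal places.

$45,454.66

Interest: $483,926.00 × ((1 + 0.005)^18 − 1) = $483,926.00 × 0.0939289… = $45,454.6560…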